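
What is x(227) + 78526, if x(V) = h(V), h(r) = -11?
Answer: 78515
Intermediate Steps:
x(V) = -11
x(227) + 78526 = -11 + 78526 = 78515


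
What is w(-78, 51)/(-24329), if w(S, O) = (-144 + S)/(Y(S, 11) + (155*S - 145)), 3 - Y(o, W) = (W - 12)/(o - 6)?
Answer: -18648/24997779881 ≈ -7.4599e-7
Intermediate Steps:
Y(o, W) = 3 - (-12 + W)/(-6 + o) (Y(o, W) = 3 - (W - 12)/(o - 6) = 3 - (-12 + W)/(-6 + o))
w(S, O) = (-144 + S)/(-145 + 155*S + (-17 + 3*S)/(-6 + S)) (w(S, O) = (-144 + S)/((-6 - 1*11 + 3*S)/(-6 + S) + (155*S - 145)) = (-144 + S)/((-6 - 11 + 3*S)/(-6 + S) + (-145 + 155*S)) = (-144 + S)/((-17 + 3*S)/(-6 + S) + (-145 + 155*S)) = (-144 + S)/(-145 + 155*S + (-17 + 3*S)/(-6 + S)))
w(-78, 51)/(-24329) = ((864 + (-78)**2 - 150*(-78))/(853 - 1072*(-78) + 155*(-78)**2))/(-24329) = ((864 + 6084 + 11700)/(853 + 83616 + 155*6084))*(-1/24329) = (18648/(853 + 83616 + 943020))*(-1/24329) = (18648/1027489)*(-1/24329) = -18648/24997779881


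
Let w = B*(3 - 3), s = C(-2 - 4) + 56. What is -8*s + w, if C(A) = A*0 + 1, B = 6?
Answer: -456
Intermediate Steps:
C(A) = 1 (C(A) = 0 + 1 = 1)
s = 57 (s = 1 + 56 = 57)
w = 0 (w = 6*(3 - 3) = 6*0 = 0)
-8*s + w = -8*57 + 0 = -456 + 0 = -456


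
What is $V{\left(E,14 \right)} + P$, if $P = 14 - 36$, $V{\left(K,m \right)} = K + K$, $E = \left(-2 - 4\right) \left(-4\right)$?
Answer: $26$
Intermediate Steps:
$E = 24$ ($E = \left(-6\right) \left(-4\right) = 24$)
$V{\left(K,m \right)} = 2 K$
$P = -22$
$V{\left(E,14 \right)} + P = 2 \cdot 24 - 22 = 48 - 22 = 26$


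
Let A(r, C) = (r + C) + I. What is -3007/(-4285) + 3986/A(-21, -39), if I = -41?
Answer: -16776303/432785 ≈ -38.764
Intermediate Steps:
A(r, C) = -41 + C + r (A(r, C) = (r + C) - 41 = (C + r) - 41 = -41 + C + r)
-3007/(-4285) + 3986/A(-21, -39) = -3007/(-4285) + 3986/(-41 - 39 - 21) = -3007*(-1/4285) + 3986/(-101) = 3007/4285 + 3986*(-1/101) = 3007/4285 - 3986/101 = -16776303/432785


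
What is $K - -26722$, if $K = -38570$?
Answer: $-11848$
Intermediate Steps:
$K - -26722 = -38570 - -26722 = -38570 + 26722 = -11848$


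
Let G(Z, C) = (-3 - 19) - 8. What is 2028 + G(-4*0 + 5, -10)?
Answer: 1998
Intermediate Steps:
G(Z, C) = -30 (G(Z, C) = -22 - 8 = -30)
2028 + G(-4*0 + 5, -10) = 2028 - 30 = 1998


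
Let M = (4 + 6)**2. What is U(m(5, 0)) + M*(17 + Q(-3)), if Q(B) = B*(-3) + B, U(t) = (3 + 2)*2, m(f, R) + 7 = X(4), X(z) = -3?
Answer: 2310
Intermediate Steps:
m(f, R) = -10 (m(f, R) = -7 - 3 = -10)
U(t) = 10 (U(t) = 5*2 = 10)
M = 100 (M = 10**2 = 100)
Q(B) = -2*B (Q(B) = -3*B + B = -2*B)
U(m(5, 0)) + M*(17 + Q(-3)) = 10 + 100*(17 - 2*(-3)) = 10 + 100*(17 + 6) = 10 + 100*23 = 10 + 2300 = 2310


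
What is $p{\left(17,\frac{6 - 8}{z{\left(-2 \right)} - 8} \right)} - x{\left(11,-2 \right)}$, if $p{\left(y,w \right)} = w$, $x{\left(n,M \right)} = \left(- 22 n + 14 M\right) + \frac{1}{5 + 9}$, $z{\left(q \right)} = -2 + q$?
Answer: $\frac{5672}{21} \approx 270.1$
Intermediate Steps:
$x{\left(n,M \right)} = \frac{1}{14} - 22 n + 14 M$ ($x{\left(n,M \right)} = \left(- 22 n + 14 M\right) + \frac{1}{14} = \frac{1}{14} - 22 n + 14 M$)
$p{\left(17,\frac{6 - 8}{z{\left(-2 \right)} - 8} \right)} - x{\left(11,-2 \right)} = \frac{6 - 8}{\left(-2 - 2\right) - 8} - \left(\frac{1}{14} - 242 + 14 \left(-2\right)\right) = - \frac{2}{-4 - 8} - \left(\frac{1}{14} - 242 - 28\right) = - \frac{2}{-12} - - \frac{3779}{14} = \left(-2\right) \left(- \frac{1}{12}\right) + \frac{3779}{14} = \frac{1}{6} + \frac{3779}{14} = \frac{5672}{21}$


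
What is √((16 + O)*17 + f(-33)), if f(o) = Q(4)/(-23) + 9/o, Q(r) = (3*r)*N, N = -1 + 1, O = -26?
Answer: I*√20603/11 ≈ 13.049*I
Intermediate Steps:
N = 0
Q(r) = 0 (Q(r) = (3*r)*0 = 0)
f(o) = 9/o (f(o) = 0/(-23) + 9/o = 0*(-1/23) + 9/o = 0 + 9/o = 9/o)
√((16 + O)*17 + f(-33)) = √((16 - 26)*17 + 9/(-33)) = √(-10*17 + 9*(-1/33)) = √(-170 - 3/11) = √(-1873/11) = I*√20603/11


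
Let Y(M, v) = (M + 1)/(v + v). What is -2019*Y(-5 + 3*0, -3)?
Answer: -1346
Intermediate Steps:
Y(M, v) = (1 + M)/(2*v) (Y(M, v) = (1 + M)/((2*v)) = (1 + M)*(1/(2*v)) = (1 + M)/(2*v))
-2019*Y(-5 + 3*0, -3) = -2019*(1 + (-5 + 3*0))/(2*(-3)) = -2019*(-1)*(1 + (-5 + 0))/(2*3) = -2019*(-1)*(1 - 5)/(2*3) = -2019*(-1)*(-4)/(2*3) = -2019*⅔ = -1346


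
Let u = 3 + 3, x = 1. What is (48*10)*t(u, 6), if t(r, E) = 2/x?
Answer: 960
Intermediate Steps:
u = 6
t(r, E) = 2 (t(r, E) = 2/1 = 2*1 = 2)
(48*10)*t(u, 6) = (48*10)*2 = 480*2 = 960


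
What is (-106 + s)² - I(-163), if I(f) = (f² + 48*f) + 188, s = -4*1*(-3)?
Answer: -10097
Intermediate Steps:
s = 12 (s = -4*(-3) = 12)
I(f) = 188 + f² + 48*f
(-106 + s)² - I(-163) = (-106 + 12)² - (188 + (-163)² + 48*(-163)) = (-94)² - (188 + 26569 - 7824) = 8836 - 1*18933 = 8836 - 18933 = -10097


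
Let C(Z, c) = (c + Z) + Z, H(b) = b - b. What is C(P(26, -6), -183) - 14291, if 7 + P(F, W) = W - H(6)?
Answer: -14500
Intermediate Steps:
H(b) = 0
P(F, W) = -7 + W (P(F, W) = -7 + (W - 1*0) = -7 + (W + 0) = -7 + W)
C(Z, c) = c + 2*Z (C(Z, c) = (Z + c) + Z = c + 2*Z)
C(P(26, -6), -183) - 14291 = (-183 + 2*(-7 - 6)) - 14291 = (-183 + 2*(-13)) - 14291 = (-183 - 26) - 14291 = -209 - 14291 = -14500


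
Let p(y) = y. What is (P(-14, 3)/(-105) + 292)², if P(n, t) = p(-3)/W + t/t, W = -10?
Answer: 93995588569/1102500 ≈ 85257.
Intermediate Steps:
P(n, t) = 13/10 (P(n, t) = -3/(-10) + t/t = -3*(-⅒) + 1 = 3/10 + 1 = 13/10)
(P(-14, 3)/(-105) + 292)² = ((13/10)/(-105) + 292)² = ((13/10)*(-1/105) + 292)² = (-13/1050 + 292)² = (306587/1050)² = 93995588569/1102500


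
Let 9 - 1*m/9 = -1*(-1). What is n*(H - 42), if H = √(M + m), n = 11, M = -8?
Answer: -374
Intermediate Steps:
m = 72 (m = 81 - (-9)*(-1) = 81 - 9*1 = 81 - 9 = 72)
H = 8 (H = √(-8 + 72) = √64 = 8)
n*(H - 42) = 11*(8 - 42) = 11*(-34) = -374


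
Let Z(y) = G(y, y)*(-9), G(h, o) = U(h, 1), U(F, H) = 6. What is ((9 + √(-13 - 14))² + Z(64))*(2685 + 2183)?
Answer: 262872*I*√3 ≈ 4.5531e+5*I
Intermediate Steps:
G(h, o) = 6
Z(y) = -54 (Z(y) = 6*(-9) = -54)
((9 + √(-13 - 14))² + Z(64))*(2685 + 2183) = ((9 + √(-13 - 14))² - 54)*(2685 + 2183) = ((9 + √(-27))² - 54)*4868 = ((9 + 3*I*√3)² - 54)*4868 = (-54 + (9 + 3*I*√3)²)*4868 = -262872 + 4868*(9 + 3*I*√3)²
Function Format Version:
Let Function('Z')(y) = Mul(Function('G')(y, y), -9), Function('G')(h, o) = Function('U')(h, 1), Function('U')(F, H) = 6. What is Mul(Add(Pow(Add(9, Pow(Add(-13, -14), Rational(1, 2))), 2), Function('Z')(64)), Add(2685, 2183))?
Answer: Mul(262872, I, Pow(3, Rational(1, 2))) ≈ Mul(4.5531e+5, I)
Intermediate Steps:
Function('G')(h, o) = 6
Function('Z')(y) = -54 (Function('Z')(y) = Mul(6, -9) = -54)
Mul(Add(Pow(Add(9, Pow(Add(-13, -14), Rational(1, 2))), 2), Function('Z')(64)), Add(2685, 2183)) = Mul(Add(Pow(Add(9, Pow(Add(-13, -14), Rational(1, 2))), 2), -54), Add(2685, 2183)) = Mul(Add(Pow(Add(9, Pow(-27, Rational(1, 2))), 2), -54), 4868) = Mul(Add(Pow(Add(9, Mul(3, I, Pow(3, Rational(1, 2)))), 2), -54), 4868) = Mul(Add(-54, Pow(Add(9, Mul(3, I, Pow(3, Rational(1, 2)))), 2)), 4868) = Add(-262872, Mul(4868, Pow(Add(9, Mul(3, I, Pow(3, Rational(1, 2)))), 2)))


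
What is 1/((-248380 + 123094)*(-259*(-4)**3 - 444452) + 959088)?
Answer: 1/53607831624 ≈ 1.8654e-11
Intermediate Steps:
1/((-248380 + 123094)*(-259*(-4)**3 - 444452) + 959088) = 1/(-125286*(-259*(-64) - 444452) + 959088) = 1/(-125286*(16576 - 444452) + 959088) = 1/(-125286*(-427876) + 959088) = 1/(53606872536 + 959088) = 1/53607831624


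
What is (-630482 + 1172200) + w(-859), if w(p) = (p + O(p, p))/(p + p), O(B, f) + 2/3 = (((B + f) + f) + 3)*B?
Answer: 2785383953/5154 ≈ 5.4043e+5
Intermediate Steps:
O(B, f) = -2/3 + B*(3 + B + 2*f) (O(B, f) = -2/3 + (((B + f) + f) + 3)*B = -2/3 + ((B + 2*f) + 3)*B = -2/3 + (3 + B + 2*f)*B = -2/3 + B*(3 + B + 2*f))
w(p) = (-2/3 + 3*p**2 + 4*p)/(2*p) (w(p) = (p + (-2/3 + p**2 + 3*p + 2*p*p))/(p + p) = (p + (-2/3 + p**2 + 3*p + 2*p**2))/((2*p)) = (p + (-2/3 + 3*p + 3*p**2))*(1/(2*p)) = (-2/3 + 3*p**2 + 4*p)*(1/(2*p)) = (-2/3 + 3*p**2 + 4*p)/(2*p))
(-630482 + 1172200) + w(-859) = (-630482 + 1172200) + (2 - 1/3/(-859) + (3/2)*(-859)) = 541718 + (2 - 1/3*(-1/859) - 2577/2) = 541718 + (2 + 1/2577 - 2577/2) = 541718 - 6630619/5154 = 2785383953/5154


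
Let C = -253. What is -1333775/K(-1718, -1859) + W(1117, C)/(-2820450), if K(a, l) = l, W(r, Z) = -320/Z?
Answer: 8652245101717/12059398065 ≈ 717.47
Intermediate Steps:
-1333775/K(-1718, -1859) + W(1117, C)/(-2820450) = -1333775/(-1859) - 320/(-253)/(-2820450) = -1333775*(-1/1859) - 320*(-1/253)*(-1/2820450) = 1333775/1859 + (320/253)*(-1/2820450) = 1333775/1859 - 32/71357385 = 8652245101717/12059398065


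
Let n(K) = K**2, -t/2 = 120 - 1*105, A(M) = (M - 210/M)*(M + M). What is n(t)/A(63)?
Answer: 150/1253 ≈ 0.11971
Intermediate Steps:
A(M) = 2*M*(M - 210/M) (A(M) = (M - 210/M)*(2*M) = 2*M*(M - 210/M))
t = -30 (t = -2*(120 - 1*105) = -2*(120 - 105) = -2*15 = -30)
n(t)/A(63) = (-30)**2/(-420 + 2*63**2) = 900/(-420 + 2*3969) = 900/(-420 + 7938) = 900/7518 = 900*(1/7518) = 150/1253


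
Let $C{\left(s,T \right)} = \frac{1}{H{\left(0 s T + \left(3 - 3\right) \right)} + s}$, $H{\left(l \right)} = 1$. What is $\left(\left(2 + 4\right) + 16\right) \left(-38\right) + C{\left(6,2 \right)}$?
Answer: $- \frac{5851}{7} \approx -835.86$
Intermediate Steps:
$C{\left(s,T \right)} = \frac{1}{1 + s}$
$\left(\left(2 + 4\right) + 16\right) \left(-38\right) + C{\left(6,2 \right)} = \left(\left(2 + 4\right) + 16\right) \left(-38\right) + \frac{1}{1 + 6} = \left(6 + 16\right) \left(-38\right) + \frac{1}{7} = 22 \left(-38\right) + \frac{1}{7} = -836 + \frac{1}{7} = - \frac{5851}{7}$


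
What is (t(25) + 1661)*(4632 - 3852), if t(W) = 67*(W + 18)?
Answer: 3542760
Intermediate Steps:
t(W) = 1206 + 67*W (t(W) = 67*(18 + W) = 1206 + 67*W)
(t(25) + 1661)*(4632 - 3852) = ((1206 + 67*25) + 1661)*(4632 - 3852) = ((1206 + 1675) + 1661)*780 = (2881 + 1661)*780 = 4542*780 = 3542760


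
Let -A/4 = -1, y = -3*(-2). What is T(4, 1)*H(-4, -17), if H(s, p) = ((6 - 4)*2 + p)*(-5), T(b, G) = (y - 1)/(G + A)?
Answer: 65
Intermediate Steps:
y = 6
A = 4 (A = -4*(-1) = 4)
T(b, G) = 5/(4 + G) (T(b, G) = (6 - 1)/(G + 4) = 5/(4 + G))
H(s, p) = -20 - 5*p (H(s, p) = (2*2 + p)*(-5) = (4 + p)*(-5) = -20 - 5*p)
T(4, 1)*H(-4, -17) = (5/(4 + 1))*(-20 - 5*(-17)) = (5/5)*(-20 + 85) = (5*(⅕))*65 = 1*65 = 65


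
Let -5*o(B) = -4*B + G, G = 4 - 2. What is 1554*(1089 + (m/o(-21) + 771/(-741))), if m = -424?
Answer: 18363677052/10621 ≈ 1.7290e+6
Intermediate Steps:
G = 2
o(B) = -⅖ + 4*B/5 (o(B) = -(-4*B + 2)/5 = -(2 - 4*B)/5 = -⅖ + 4*B/5)
1554*(1089 + (m/o(-21) + 771/(-741))) = 1554*(1089 + (-424/(-⅖ + (⅘)*(-21)) + 771/(-741))) = 1554*(1089 + (-424/(-⅖ - 84/5) + 771*(-1/741))) = 1554*(1089 + (-424/(-86/5) - 257/247)) = 1554*(1089 + (-424*(-5/86) - 257/247)) = 1554*(1089 + (1060/43 - 257/247)) = 1554*(1089 + 250769/10621) = 1554*(11817038/10621) = 18363677052/10621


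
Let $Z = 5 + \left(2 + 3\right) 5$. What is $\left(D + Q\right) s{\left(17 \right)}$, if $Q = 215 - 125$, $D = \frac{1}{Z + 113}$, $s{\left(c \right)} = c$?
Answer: $\frac{218807}{143} \approx 1530.1$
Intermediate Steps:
$Z = 30$ ($Z = 5 + 5 \cdot 5 = 5 + 25 = 30$)
$D = \frac{1}{143}$ ($D = \frac{1}{30 + 113} = \frac{1}{143} \approx 0.006993$)
$Q = 90$
$\left(D + Q\right) s{\left(17 \right)} = \left(\frac{1}{143} + 90\right) 17 = \frac{12871}{143} \cdot 17 = \frac{218807}{143}$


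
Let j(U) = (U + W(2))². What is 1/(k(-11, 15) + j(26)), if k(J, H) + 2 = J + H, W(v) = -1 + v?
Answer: 1/731 ≈ 0.0013680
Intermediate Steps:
j(U) = (1 + U)² (j(U) = (U + (-1 + 2))² = (U + 1)² = (1 + U)²)
k(J, H) = -2 + H + J (k(J, H) = -2 + (J + H) = -2 + (H + J) = -2 + H + J)
1/(k(-11, 15) + j(26)) = 1/((-2 + 15 - 11) + (1 + 26)²) = 1/(2 + 27²) = 1/(2 + 729) = 1/731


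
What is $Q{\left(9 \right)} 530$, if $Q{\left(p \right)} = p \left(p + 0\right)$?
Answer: $42930$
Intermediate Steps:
$Q{\left(p \right)} = p^{2}$ ($Q{\left(p \right)} = p p = p^{2}$)
$Q{\left(9 \right)} 530 = 9^{2} \cdot 530 = 81 \cdot 530 = 42930$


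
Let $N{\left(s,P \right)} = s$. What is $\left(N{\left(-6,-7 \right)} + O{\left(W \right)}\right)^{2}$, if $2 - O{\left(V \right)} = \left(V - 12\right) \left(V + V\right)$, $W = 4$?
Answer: $3600$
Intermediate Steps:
$O{\left(V \right)} = 2 - 2 V \left(-12 + V\right)$ ($O{\left(V \right)} = 2 - \left(V - 12\right) \left(V + V\right) = 2 - \left(-12 + V\right) 2 V = 2 - 2 V \left(-12 + V\right)$)
$\left(N{\left(-6,-7 \right)} + O{\left(W \right)}\right)^{2} = \left(-6 + \left(2 - 2 \cdot 4^{2} + 24 \cdot 4\right)\right)^{2} = \left(-6 + \left(2 - 32 + 96\right)\right)^{2} = \left(-6 + 66\right)^{2} = 60^{2} = 3600$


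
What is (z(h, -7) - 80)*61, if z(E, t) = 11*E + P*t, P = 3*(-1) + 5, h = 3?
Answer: -3721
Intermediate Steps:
P = 2 (P = -3 + 5 = 2)
z(E, t) = 2*t + 11*E (z(E, t) = 11*E + 2*t = 2*t + 11*E)
(z(h, -7) - 80)*61 = ((2*(-7) + 11*3) - 80)*61 = ((-14 + 33) - 80)*61 = (19 - 80)*61 = -61*61 = -3721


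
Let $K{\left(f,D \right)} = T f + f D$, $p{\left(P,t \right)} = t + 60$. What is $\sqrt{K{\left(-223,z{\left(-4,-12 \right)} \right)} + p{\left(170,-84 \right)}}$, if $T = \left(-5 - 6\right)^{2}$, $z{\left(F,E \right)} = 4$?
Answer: $i \sqrt{27899} \approx 167.03 i$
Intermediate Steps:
$p{\left(P,t \right)} = 60 + t$
$T = 121$ ($T = \left(-11\right)^{2} = 121$)
$K{\left(f,D \right)} = 121 f + D f$ ($K{\left(f,D \right)} = 121 f + f D = 121 f + D f$)
$\sqrt{K{\left(-223,z{\left(-4,-12 \right)} \right)} + p{\left(170,-84 \right)}} = \sqrt{- 223 \left(121 + 4\right) + \left(60 - 84\right)} = \sqrt{\left(-223\right) 125 - 24} = \sqrt{-27875 - 24} = \sqrt{-27899} = i \sqrt{27899}$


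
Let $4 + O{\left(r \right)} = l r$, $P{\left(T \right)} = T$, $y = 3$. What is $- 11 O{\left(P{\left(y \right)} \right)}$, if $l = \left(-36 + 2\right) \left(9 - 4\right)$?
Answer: $5654$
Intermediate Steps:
$l = -170$ ($l = \left(-34\right) 5 = -170$)
$O{\left(r \right)} = -4 - 170 r$
$- 11 O{\left(P{\left(y \right)} \right)} = - 11 \left(-4 - 510\right) = \left(-11\right) \left(-514\right) = 5654$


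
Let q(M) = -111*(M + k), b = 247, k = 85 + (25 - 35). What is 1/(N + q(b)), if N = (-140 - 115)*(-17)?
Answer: -1/31407 ≈ -3.1840e-5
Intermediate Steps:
k = 75 (k = 85 - 10 = 75)
N = 4335 (N = -255*(-17) = 4335)
q(M) = -8325 - 111*M (q(M) = -111*(M + 75) = -111*(75 + M) = -8325 - 111*M)
1/(N + q(b)) = 1/(4335 + (-8325 - 111*247)) = 1/(4335 + (-8325 - 27417)) = 1/(4335 - 35742) = 1/(-31407) = -1/31407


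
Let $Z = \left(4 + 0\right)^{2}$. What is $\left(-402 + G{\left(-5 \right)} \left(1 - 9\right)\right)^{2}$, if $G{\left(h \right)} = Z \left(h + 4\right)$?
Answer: $75076$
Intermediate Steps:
$Z = 16$ ($Z = 4^{2} = 16$)
$G{\left(h \right)} = 64 + 16 h$ ($G{\left(h \right)} = 16 \left(h + 4\right) = 16 \left(4 + h\right) = 64 + 16 h$)
$\left(-402 + G{\left(-5 \right)} \left(1 - 9\right)\right)^{2} = \left(-402 + \left(64 + 16 \left(-5\right)\right) \left(1 - 9\right)\right)^{2} = \left(-402 + \left(64 - 80\right) \left(-8\right)\right)^{2} = \left(-402 - -128\right)^{2} = \left(-402 + 128\right)^{2} = \left(-274\right)^{2} = 75076$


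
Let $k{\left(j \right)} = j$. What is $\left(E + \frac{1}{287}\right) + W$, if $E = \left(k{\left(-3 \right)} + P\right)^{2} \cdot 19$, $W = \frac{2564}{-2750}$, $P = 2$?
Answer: $\frac{7131316}{394625} \approx 18.071$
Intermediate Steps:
$W = - \frac{1282}{1375}$ ($W = 2564 \left(- \frac{1}{2750}\right) = - \frac{1282}{1375} \approx -0.93236$)
$E = 19$ ($E = \left(-3 + 2\right)^{2} \cdot 19 = \left(-1\right)^{2} \cdot 19 = 1 \cdot 19 = 19$)
$\left(E + \frac{1}{287}\right) + W = \left(19 + \frac{1}{287}\right) - \frac{1282}{1375} = \frac{5454}{287} - \frac{1282}{1375} = \frac{7131316}{394625}$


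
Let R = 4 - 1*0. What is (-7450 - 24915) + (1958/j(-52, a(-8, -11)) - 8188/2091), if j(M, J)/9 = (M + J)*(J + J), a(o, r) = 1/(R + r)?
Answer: -74079890498/2289645 ≈ -32354.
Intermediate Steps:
R = 4 (R = 4 + 0 = 4)
a(o, r) = 1/(4 + r)
j(M, J) = 18*J*(J + M) (j(M, J) = 9*((M + J)*(J + J)) = 9*((J + M)*(2*J)) = 9*(2*J*(J + M)) = 18*J*(J + M))
(-7450 - 24915) + (1958/j(-52, a(-8, -11)) - 8188/2091) = (-7450 - 24915) + (1958/((18*(1/(4 - 11) - 52)/(4 - 11))) - 8188/2091) = -32365 + (1958/((18*(1/(-7) - 52)/(-7))) - 8188*1/2091) = -32365 + (1958/((18*(-1/7)*(-1/7 - 52))) - 8188/2091) = -32365 + (1958/((18*(-1/7)*(-365/7))) - 8188/2091) = -32365 + (1958/(6570/49) - 8188/2091) = -32365 + (1958*(49/6570) - 8188/2091) = -32365 + (47971/3285 - 8188/2091) = -32365 + 24469927/2289645 = -74079890498/2289645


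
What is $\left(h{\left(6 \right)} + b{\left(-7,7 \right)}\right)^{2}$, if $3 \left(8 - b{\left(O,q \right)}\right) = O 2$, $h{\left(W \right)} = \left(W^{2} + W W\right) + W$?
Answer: $\frac{73984}{9} \approx 8220.4$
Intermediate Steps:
$h{\left(W \right)} = W + 2 W^{2}$ ($h{\left(W \right)} = \left(W^{2} + W^{2}\right) + W = 2 W^{2} + W = W + 2 W^{2}$)
$b{\left(O,q \right)} = 8 - \frac{2 O}{3}$ ($b{\left(O,q \right)} = 8 - \frac{O 2}{3} = 8 - \frac{2 O}{3}$)
$\left(h{\left(6 \right)} + b{\left(-7,7 \right)}\right)^{2} = \left(6 \left(1 + 2 \cdot 6\right) + \left(8 - - \frac{14}{3}\right)\right)^{2} = \left(6 \left(1 + 12\right) + \left(8 + \frac{14}{3}\right)\right)^{2} = \left(6 \cdot 13 + \frac{38}{3}\right)^{2} = \left(78 + \frac{38}{3}\right)^{2} = \left(\frac{272}{3}\right)^{2} = \frac{73984}{9}$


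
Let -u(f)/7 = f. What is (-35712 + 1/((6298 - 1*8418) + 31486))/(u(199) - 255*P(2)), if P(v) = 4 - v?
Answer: 1048718591/55883498 ≈ 18.766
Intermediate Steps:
u(f) = -7*f
(-35712 + 1/((6298 - 1*8418) + 31486))/(u(199) - 255*P(2)) = (-35712 + 1/((6298 - 1*8418) + 31486))/(-7*199 - 255*(4 - 1*2)) = (-35712 + 1/((6298 - 8418) + 31486))/(-1393 - 255*(4 - 2)) = (-35712 + 1/(-2120 + 31486))/(-1393 - 255*2) = (-35712 + 1/29366)/(-1393 - 510) = (-35712 + 1/29366)/(-1903) = -1048718591/29366*(-1/1903) = 1048718591/55883498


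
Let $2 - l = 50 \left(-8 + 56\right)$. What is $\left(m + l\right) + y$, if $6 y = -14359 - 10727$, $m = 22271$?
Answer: $15692$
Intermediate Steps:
$l = -2398$ ($l = 2 - 50 \left(-8 + 56\right) = 2 - 50 \cdot 48 = 2 - 2400 = -2398$)
$y = -4181$ ($y = \frac{-14359 - 10727}{6} = \frac{1}{6} \left(-25086\right) = -4181$)
$\left(m + l\right) + y = \left(22271 - 2398\right) - 4181 = 19873 - 4181 = 15692$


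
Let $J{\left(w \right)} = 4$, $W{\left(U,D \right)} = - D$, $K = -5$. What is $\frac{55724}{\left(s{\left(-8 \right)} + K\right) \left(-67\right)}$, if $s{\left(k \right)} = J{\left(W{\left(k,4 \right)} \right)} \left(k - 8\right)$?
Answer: $\frac{55724}{4623} \approx 12.054$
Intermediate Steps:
$s{\left(k \right)} = -32 + 4 k$ ($s{\left(k \right)} = 4 \left(k - 8\right) = 4 \left(-8 + k\right) = -32 + 4 k$)
$\frac{55724}{\left(s{\left(-8 \right)} + K\right) \left(-67\right)} = \frac{55724}{\left(\left(-32 + 4 \left(-8\right)\right) - 5\right) \left(-67\right)} = \frac{55724}{\left(\left(-32 - 32\right) - 5\right) \left(-67\right)} = \frac{55724}{\left(-64 - 5\right) \left(-67\right)} = \frac{55724}{\left(-69\right) \left(-67\right)} = \frac{55724}{4623}$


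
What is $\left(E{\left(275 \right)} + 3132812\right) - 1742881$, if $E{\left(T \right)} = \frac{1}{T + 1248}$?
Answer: $\frac{2116864914}{1523} \approx 1.3899 \cdot 10^{6}$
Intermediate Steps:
$E{\left(T \right)} = \frac{1}{1248 + T}$
$\left(E{\left(275 \right)} + 3132812\right) - 1742881 = \left(\frac{1}{1248 + 275} + 3132812\right) - 1742881 = \left(\frac{1}{1523} + 3132812\right) - 1742881 = \frac{4771272677}{1523} - 1742881 = \frac{2116864914}{1523}$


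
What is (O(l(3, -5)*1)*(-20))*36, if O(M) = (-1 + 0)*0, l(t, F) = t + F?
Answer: 0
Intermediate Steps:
l(t, F) = F + t
O(M) = 0 (O(M) = -1*0 = 0)
(O(l(3, -5)*1)*(-20))*36 = (0*(-20))*36 = 0*36 = 0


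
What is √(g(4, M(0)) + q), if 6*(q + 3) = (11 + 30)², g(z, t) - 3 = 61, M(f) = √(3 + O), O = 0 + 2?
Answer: √12282/6 ≈ 18.471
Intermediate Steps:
O = 2
M(f) = √5 (M(f) = √(3 + 2) = √5)
g(z, t) = 64 (g(z, t) = 3 + 61 = 64)
q = 1663/6 (q = -3 + (11 + 30)²/6 = -3 + (⅙)*41² = -3 + (⅙)*1681 = -3 + 1681/6 = 1663/6 ≈ 277.17)
√(g(4, M(0)) + q) = √(64 + 1663/6) = √(2047/6) = √12282/6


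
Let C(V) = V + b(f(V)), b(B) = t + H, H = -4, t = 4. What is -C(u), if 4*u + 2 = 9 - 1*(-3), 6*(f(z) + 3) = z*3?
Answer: -5/2 ≈ -2.5000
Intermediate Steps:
f(z) = -3 + z/2 (f(z) = -3 + (z*3)/6 = -3 + (3*z)/6 = -3 + z/2)
u = 5/2 (u = -½ + (9 - 1*(-3))/4 = -½ + (9 + 3)/4 = -½ + (¼)*12 = -½ + 3 = 5/2 ≈ 2.5000)
b(B) = 0 (b(B) = 4 - 4 = 0)
C(V) = V (C(V) = V + 0 = V)
-C(u) = -1*5/2 = -5/2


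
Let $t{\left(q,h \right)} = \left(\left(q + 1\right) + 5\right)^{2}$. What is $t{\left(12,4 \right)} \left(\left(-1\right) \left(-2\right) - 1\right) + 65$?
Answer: $389$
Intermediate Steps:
$t{\left(q,h \right)} = \left(6 + q\right)^{2}$ ($t{\left(q,h \right)} = \left(\left(1 + q\right) + 5\right)^{2} = \left(6 + q\right)^{2}$)
$t{\left(12,4 \right)} \left(\left(-1\right) \left(-2\right) - 1\right) + 65 = \left(6 + 12\right)^{2} \left(\left(-1\right) \left(-2\right) - 1\right) + 65 = 18^{2} \left(2 - 1\right) + 65 = 324 \cdot 1 + 65 = 324 + 65 = 389$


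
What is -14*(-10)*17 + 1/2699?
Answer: 6423621/2699 ≈ 2380.0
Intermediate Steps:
-14*(-10)*17 + 1/2699 = 140*17 + 1/2699 = 2380 + 1/2699 = 6423621/2699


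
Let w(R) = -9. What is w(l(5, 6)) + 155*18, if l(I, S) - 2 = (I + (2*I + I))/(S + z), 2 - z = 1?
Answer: 2781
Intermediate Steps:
z = 1 (z = 2 - 1*1 = 2 - 1 = 1)
l(I, S) = 2 + 4*I/(1 + S) (l(I, S) = 2 + (I + (2*I + I))/(S + 1) = 2 + (I + 3*I)/(1 + S) = 2 + (4*I)/(1 + S) = 2 + 4*I/(1 + S))
w(l(5, 6)) + 155*18 = -9 + 155*18 = -9 + 2790 = 2781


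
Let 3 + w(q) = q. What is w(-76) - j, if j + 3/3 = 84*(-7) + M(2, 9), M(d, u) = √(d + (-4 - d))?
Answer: 510 - 2*I ≈ 510.0 - 2.0*I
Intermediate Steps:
w(q) = -3 + q
M(d, u) = 2*I (M(d, u) = √(-4) = 2*I)
j = -589 + 2*I (j = -1 + (84*(-7) + 2*I) = -1 + (-588 + 2*I) = -589 + 2*I ≈ -589.0 + 2.0*I)
w(-76) - j = (-3 - 76) - (-589 + 2*I) = -79 + (589 - 2*I) = 510 - 2*I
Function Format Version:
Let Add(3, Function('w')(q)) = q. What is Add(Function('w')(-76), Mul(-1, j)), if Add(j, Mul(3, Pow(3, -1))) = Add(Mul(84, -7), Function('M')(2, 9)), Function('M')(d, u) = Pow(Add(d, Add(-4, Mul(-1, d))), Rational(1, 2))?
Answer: Add(510, Mul(-2, I)) ≈ Add(510.00, Mul(-2.0000, I))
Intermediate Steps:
Function('w')(q) = Add(-3, q)
Function('M')(d, u) = Mul(2, I) (Function('M')(d, u) = Pow(-4, Rational(1, 2)) = Mul(2, I))
j = Add(-589, Mul(2, I)) (j = Add(-1, Add(Mul(84, -7), Mul(2, I))) = Add(-1, Add(-588, Mul(2, I))) = Add(-589, Mul(2, I)) ≈ Add(-589.00, Mul(2.0000, I)))
Add(Function('w')(-76), Mul(-1, j)) = Add(Add(-3, -76), Mul(-1, Add(-589, Mul(2, I)))) = Add(-79, Add(589, Mul(-2, I))) = Add(510, Mul(-2, I))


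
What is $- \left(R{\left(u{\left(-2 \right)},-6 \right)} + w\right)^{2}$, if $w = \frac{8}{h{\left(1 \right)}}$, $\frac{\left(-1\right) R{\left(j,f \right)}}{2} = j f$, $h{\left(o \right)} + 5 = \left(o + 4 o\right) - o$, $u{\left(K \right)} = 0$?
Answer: $-64$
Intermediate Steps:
$h{\left(o \right)} = -5 + 4 o$ ($h{\left(o \right)} = -5 + \left(\left(o + 4 o\right) - o\right) = -5 + \left(5 o - o\right) = -5 + 4 o$)
$R{\left(j,f \right)} = - 2 f j$ ($R{\left(j,f \right)} = - 2 j f = - 2 f j$)
$w = -8$ ($w = \frac{8}{-5 + 4 \cdot 1} = \frac{8}{-5 + 4} = \frac{8}{-1} = 8 \left(-1\right) = -8$)
$- \left(R{\left(u{\left(-2 \right)},-6 \right)} + w\right)^{2} = - \left(\left(-2\right) \left(-6\right) 0 - 8\right)^{2} = - \left(0 - 8\right)^{2} = - \left(-8\right)^{2} = \left(-1\right) 64 = -64$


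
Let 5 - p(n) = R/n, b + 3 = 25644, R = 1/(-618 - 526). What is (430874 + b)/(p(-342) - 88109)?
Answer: -178610580720/34470513793 ≈ -5.1815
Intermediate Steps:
R = -1/1144 (R = 1/(-1144) = -1/1144 ≈ -0.00087413)
b = 25641 (b = -3 + 25644 = 25641)
p(n) = 5 + 1/(1144*n) (p(n) = 5 - (-1)/(1144*n) = 5 + 1/(1144*n))
(430874 + b)/(p(-342) - 88109) = (430874 + 25641)/((5 + (1/1144)/(-342)) - 88109) = 456515/((5 + (1/1144)*(-1/342)) - 88109) = 456515/((5 - 1/391248) - 88109) = 456515/(1956239/391248 - 88109) = 456515/(-34470513793/391248) = 456515*(-391248/34470513793) = -178610580720/34470513793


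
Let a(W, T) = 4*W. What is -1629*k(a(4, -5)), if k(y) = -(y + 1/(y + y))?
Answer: 835677/32 ≈ 26115.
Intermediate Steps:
k(y) = -y - 1/(2*y) (k(y) = -(y + 1/(2*y)) = -y - 1/(2*y))
-1629*k(a(4, -5)) = -1629*(-4*4 - 1/(2*(4*4))) = -1629*(-1*16 - ½/16) = -1629*(-16 - ½*1/16) = -1629*(-16 - 1/32) = -1629*(-513/32) = 835677/32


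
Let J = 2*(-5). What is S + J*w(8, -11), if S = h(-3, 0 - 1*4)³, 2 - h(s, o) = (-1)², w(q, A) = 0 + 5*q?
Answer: -399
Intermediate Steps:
w(q, A) = 5*q
h(s, o) = 1 (h(s, o) = 2 - 1*(-1)² = 2 - 1*1 = 2 - 1 = 1)
J = -10
S = 1 (S = 1³ = 1)
S + J*w(8, -11) = 1 - 50*8 = 1 - 10*40 = 1 - 400 = -399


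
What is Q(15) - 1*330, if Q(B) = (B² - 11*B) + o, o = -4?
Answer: -274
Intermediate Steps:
Q(B) = -4 + B² - 11*B (Q(B) = (B² - 11*B) - 4 = -4 + B² - 11*B)
Q(15) - 1*330 = (-4 + 15² - 11*15) - 1*330 = (-4 + 225 - 165) - 330 = 56 - 330 = -274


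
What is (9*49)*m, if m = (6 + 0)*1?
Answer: 2646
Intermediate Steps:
m = 6 (m = 6*1 = 6)
(9*49)*m = (9*49)*6 = 441*6 = 2646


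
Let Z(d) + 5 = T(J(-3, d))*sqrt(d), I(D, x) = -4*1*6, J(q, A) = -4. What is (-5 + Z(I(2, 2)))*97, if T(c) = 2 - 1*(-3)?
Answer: -970 + 970*I*sqrt(6) ≈ -970.0 + 2376.0*I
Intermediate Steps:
I(D, x) = -24 (I(D, x) = -4*6 = -24)
T(c) = 5 (T(c) = 2 + 3 = 5)
Z(d) = -5 + 5*sqrt(d)
(-5 + Z(I(2, 2)))*97 = (-5 + (-5 + 5*sqrt(-24)))*97 = (-5 + (-5 + 5*(2*I*sqrt(6))))*97 = (-5 + (-5 + 10*I*sqrt(6)))*97 = (-10 + 10*I*sqrt(6))*97 = -970 + 970*I*sqrt(6)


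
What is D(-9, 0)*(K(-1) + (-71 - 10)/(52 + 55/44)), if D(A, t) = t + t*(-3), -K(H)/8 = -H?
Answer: 0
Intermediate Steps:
K(H) = 8*H (K(H) = -(-8)*H = 8*H)
D(A, t) = -2*t (D(A, t) = t - 3*t = -2*t)
D(-9, 0)*(K(-1) + (-71 - 10)/(52 + 55/44)) = (-2*0)*(8*(-1) + (-71 - 10)/(52 + 55/44)) = 0*(-8 - 81/(52 + 55*(1/44))) = 0*(-8 - 81/(52 + 5/4)) = 0*(-8 - 81/213/4) = 0*(-8 - 81*4/213) = 0*(-8 - 108/71) = 0*(-676/71) = 0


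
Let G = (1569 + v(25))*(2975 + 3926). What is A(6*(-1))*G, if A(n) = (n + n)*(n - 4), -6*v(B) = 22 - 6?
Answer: 1297111960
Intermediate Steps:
v(B) = -8/3 (v(B) = -(22 - 6)/6 = -⅙*16 = -8/3)
A(n) = 2*n*(-4 + n) (A(n) = (2*n)*(-4 + n) = 2*n*(-4 + n))
G = 32427799/3 (G = (1569 - 8/3)*(2975 + 3926) = (4699/3)*6901 = 32427799/3 ≈ 1.0809e+7)
A(6*(-1))*G = (2*(6*(-1))*(-4 + 6*(-1)))*(32427799/3) = (2*(-6)*(-4 - 6))*(32427799/3) = (2*(-6)*(-10))*(32427799/3) = 120*(32427799/3) = 1297111960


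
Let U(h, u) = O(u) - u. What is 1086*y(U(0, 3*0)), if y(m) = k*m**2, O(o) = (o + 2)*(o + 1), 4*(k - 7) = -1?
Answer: 29322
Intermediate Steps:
k = 27/4 (k = 7 + (1/4)*(-1) = 7 - 1/4 = 27/4 ≈ 6.7500)
O(o) = (1 + o)*(2 + o) (O(o) = (2 + o)*(1 + o) = (1 + o)*(2 + o))
U(h, u) = 2 + u**2 + 2*u (U(h, u) = (2 + u**2 + 3*u) - u = 2 + u**2 + 2*u)
y(m) = 27*m**2/4
1086*y(U(0, 3*0)) = 1086*(27*(2 + (3*0)**2 + 2*(3*0))**2/4) = 1086*(27*(2 + 0**2 + 2*0)**2/4) = 1086*(27*(2 + 0 + 0)**2/4) = 1086*((27/4)*2**2) = 1086*((27/4)*4) = 1086*27 = 29322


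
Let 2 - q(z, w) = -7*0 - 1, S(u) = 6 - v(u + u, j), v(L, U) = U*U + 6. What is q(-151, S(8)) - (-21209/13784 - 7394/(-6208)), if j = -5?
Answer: 17903737/5348192 ≈ 3.3476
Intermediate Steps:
v(L, U) = 6 + U² (v(L, U) = U² + 6 = 6 + U²)
S(u) = -25 (S(u) = 6 - (6 + (-5)²) = 6 - (6 + 25) = 6 - 1*31 = 6 - 31 = -25)
q(z, w) = 3 (q(z, w) = 2 - (-7*0 - 1) = 2 - (0 - 1) = 2 - 1*(-1) = 2 + 1 = 3)
q(-151, S(8)) - (-21209/13784 - 7394/(-6208)) = 3 - (-21209/13784 - 7394/(-6208)) = 3 - (-21209*1/13784 - 7394*(-1/6208)) = 3 - (-21209/13784 + 3697/3104) = 3 - 1*(-1859161/5348192) = 3 + 1859161/5348192 = 17903737/5348192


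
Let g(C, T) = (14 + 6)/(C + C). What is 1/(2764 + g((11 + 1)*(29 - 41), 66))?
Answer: 72/199003 ≈ 0.00036180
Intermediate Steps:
g(C, T) = 10/C (g(C, T) = 20/((2*C)) = 20*(1/(2*C)) = 10/C)
1/(2764 + g((11 + 1)*(29 - 41), 66)) = 1/(2764 + 10/(((11 + 1)*(29 - 41)))) = 1/(2764 + 10/((12*(-12)))) = 1/(2764 + 10/(-144)) = 1/(2764 + 10*(-1/144)) = 1/(2764 - 5/72) = 1/(199003/72) = 72/199003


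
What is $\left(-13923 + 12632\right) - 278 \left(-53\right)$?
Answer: $13443$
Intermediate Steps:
$\left(-13923 + 12632\right) - 278 \left(-53\right) = -1291 - -14734 = -1291 + 14734 = 13443$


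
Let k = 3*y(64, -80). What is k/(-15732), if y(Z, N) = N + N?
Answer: 40/1311 ≈ 0.030511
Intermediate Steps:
y(Z, N) = 2*N
k = -480 (k = 3*(2*(-80)) = 3*(-160) = -480)
k/(-15732) = -480/(-15732) = -480*(-1/15732) = 40/1311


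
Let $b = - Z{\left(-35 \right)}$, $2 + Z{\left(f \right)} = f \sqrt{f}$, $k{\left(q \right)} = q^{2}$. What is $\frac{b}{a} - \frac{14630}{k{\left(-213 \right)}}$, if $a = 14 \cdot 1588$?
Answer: $- \frac{162581711}{504321804} + \frac{5 i \sqrt{35}}{3176} \approx -0.32238 + 0.0093137 i$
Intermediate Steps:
$Z{\left(f \right)} = -2 + f^{\frac{3}{2}}$ ($Z{\left(f \right)} = -2 + f \sqrt{f} = -2 + f^{\frac{3}{2}}$)
$a = 22232$
$b = 2 + 35 i \sqrt{35}$ ($b = - (-2 + \left(-35\right)^{\frac{3}{2}}) = - (-2 - 35 i \sqrt{35}) = 2 + 35 i \sqrt{35} \approx 2.0 + 207.06 i$)
$\frac{b}{a} - \frac{14630}{k{\left(-213 \right)}} = \frac{2 + 35 i \sqrt{35}}{22232} - \frac{14630}{\left(-213\right)^{2}} = \left(2 + 35 i \sqrt{35}\right) \frac{1}{22232} - \frac{14630}{45369} = \left(\frac{1}{11116} + \frac{5 i \sqrt{35}}{3176}\right) - \frac{14630}{45369} = - \frac{162581711}{504321804} + \frac{5 i \sqrt{35}}{3176}$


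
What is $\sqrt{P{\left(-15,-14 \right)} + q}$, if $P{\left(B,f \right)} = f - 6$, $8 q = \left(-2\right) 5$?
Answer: $\frac{i \sqrt{85}}{2} \approx 4.6098 i$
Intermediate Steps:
$q = - \frac{5}{4}$ ($q = \frac{\left(-2\right) 5}{8} = \frac{1}{8} \left(-10\right) = - \frac{5}{4} \approx -1.25$)
$P{\left(B,f \right)} = -6 + f$
$\sqrt{P{\left(-15,-14 \right)} + q} = \sqrt{\left(-6 - 14\right) - \frac{5}{4}} = \sqrt{-20 - \frac{5}{4}} = \sqrt{- \frac{85}{4}} = \frac{i \sqrt{85}}{2}$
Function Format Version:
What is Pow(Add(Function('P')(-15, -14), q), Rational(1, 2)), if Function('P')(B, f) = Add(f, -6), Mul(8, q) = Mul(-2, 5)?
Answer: Mul(Rational(1, 2), I, Pow(85, Rational(1, 2))) ≈ Mul(4.6098, I)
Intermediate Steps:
q = Rational(-5, 4) (q = Mul(Rational(1, 8), Mul(-2, 5)) = Mul(Rational(1, 8), -10) = Rational(-5, 4) ≈ -1.2500)
Function('P')(B, f) = Add(-6, f)
Pow(Add(Function('P')(-15, -14), q), Rational(1, 2)) = Pow(Add(Add(-6, -14), Rational(-5, 4)), Rational(1, 2)) = Pow(Add(-20, Rational(-5, 4)), Rational(1, 2)) = Pow(Rational(-85, 4), Rational(1, 2)) = Mul(Rational(1, 2), I, Pow(85, Rational(1, 2)))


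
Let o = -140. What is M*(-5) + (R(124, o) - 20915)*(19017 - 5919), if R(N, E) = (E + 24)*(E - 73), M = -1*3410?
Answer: 49697764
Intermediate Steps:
M = -3410
R(N, E) = (-73 + E)*(24 + E) (R(N, E) = (24 + E)*(-73 + E) = (-73 + E)*(24 + E))
M*(-5) + (R(124, o) - 20915)*(19017 - 5919) = -3410*(-5) + ((-1752 + (-140)² - 49*(-140)) - 20915)*(19017 - 5919) = 17050 + ((-1752 + 19600 + 6860) - 20915)*13098 = 17050 + (24708 - 20915)*13098 = 17050 + 3793*13098 = 17050 + 49680714 = 49697764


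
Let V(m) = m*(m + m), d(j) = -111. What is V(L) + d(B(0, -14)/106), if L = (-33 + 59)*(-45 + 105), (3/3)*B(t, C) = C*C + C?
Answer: 4867089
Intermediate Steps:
B(t, C) = C + C² (B(t, C) = C*C + C = C² + C = C + C²)
L = 1560 (L = 26*60 = 1560)
V(m) = 2*m² (V(m) = m*(2*m) = 2*m²)
V(L) + d(B(0, -14)/106) = 2*1560² - 111 = 2*2433600 - 111 = 4867200 - 111 = 4867089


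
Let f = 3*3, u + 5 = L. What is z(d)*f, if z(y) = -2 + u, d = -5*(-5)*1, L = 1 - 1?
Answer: -63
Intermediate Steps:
L = 0
u = -5 (u = -5 + 0 = -5)
d = 25 (d = 25*1 = 25)
f = 9
z(y) = -7 (z(y) = -2 - 5 = -7)
z(d)*f = -7*9 = -63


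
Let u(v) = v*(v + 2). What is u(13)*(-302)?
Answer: -58890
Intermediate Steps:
u(v) = v*(2 + v)
u(13)*(-302) = (13*(2 + 13))*(-302) = (13*15)*(-302) = 195*(-302) = -58890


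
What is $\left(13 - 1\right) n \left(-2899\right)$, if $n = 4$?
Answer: $-139152$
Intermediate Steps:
$\left(13 - 1\right) n \left(-2899\right) = \left(13 - 1\right) 4 \left(-2899\right) = 12 \cdot 4 \left(-2899\right) = 48 \left(-2899\right) = -139152$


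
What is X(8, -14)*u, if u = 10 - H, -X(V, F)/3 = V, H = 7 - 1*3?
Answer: -144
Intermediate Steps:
H = 4 (H = 7 - 3 = 4)
X(V, F) = -3*V
u = 6 (u = 10 - 1*4 = 10 - 4 = 6)
X(8, -14)*u = -3*8*6 = -24*6 = -144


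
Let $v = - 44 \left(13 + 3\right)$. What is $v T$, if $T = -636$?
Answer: $447744$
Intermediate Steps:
$v = -704$ ($v = \left(-44\right) 16 = -704$)
$v T = \left(-704\right) \left(-636\right) = 447744$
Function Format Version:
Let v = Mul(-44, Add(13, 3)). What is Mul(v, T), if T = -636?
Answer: 447744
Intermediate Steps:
v = -704 (v = Mul(-44, 16) = -704)
Mul(v, T) = Mul(-704, -636) = 447744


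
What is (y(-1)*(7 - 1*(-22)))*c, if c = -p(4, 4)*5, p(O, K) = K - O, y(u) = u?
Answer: 0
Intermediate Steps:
c = 0 (c = -(4 - 1*4)*5 = -(4 - 4)*5 = -1*0*5 = 0*5 = 0)
(y(-1)*(7 - 1*(-22)))*c = -(7 - 1*(-22))*0 = -(7 + 22)*0 = -1*29*0 = -29*0 = 0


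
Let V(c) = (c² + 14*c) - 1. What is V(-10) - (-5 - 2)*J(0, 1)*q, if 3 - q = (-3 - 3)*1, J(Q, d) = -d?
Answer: -104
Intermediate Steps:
V(c) = -1 + c² + 14*c
q = 9 (q = 3 - (-3 - 3) = 3 - (-6) = 3 - 1*(-6) = 3 + 6 = 9)
V(-10) - (-5 - 2)*J(0, 1)*q = (-1 + (-10)² + 14*(-10)) - (-5 - 2)*(-1*1)*9 = (-1 + 100 - 140) - (-7*(-1))*9 = -41 - 7*9 = -41 - 1*63 = -41 - 63 = -104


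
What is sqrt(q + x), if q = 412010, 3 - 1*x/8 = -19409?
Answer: 3*sqrt(63034) ≈ 753.20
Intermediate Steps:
x = 155296 (x = 24 - 8*(-19409) = 24 + 155272 = 155296)
sqrt(q + x) = sqrt(412010 + 155296) = sqrt(567306) = 3*sqrt(63034)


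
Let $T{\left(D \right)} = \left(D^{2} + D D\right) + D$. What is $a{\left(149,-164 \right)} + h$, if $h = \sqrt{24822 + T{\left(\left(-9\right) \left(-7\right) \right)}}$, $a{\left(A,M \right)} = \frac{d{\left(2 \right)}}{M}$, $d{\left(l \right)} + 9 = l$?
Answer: $\frac{7}{164} + 3 \sqrt{3647} \approx 181.21$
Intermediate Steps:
$d{\left(l \right)} = -9 + l$
$a{\left(A,M \right)} = - \frac{7}{M}$ ($a{\left(A,M \right)} = \frac{-9 + 2}{M} = - \frac{7}{M}$)
$T{\left(D \right)} = D + 2 D^{2}$ ($T{\left(D \right)} = \left(D^{2} + D^{2}\right) + D = 2 D^{2} + D = D + 2 D^{2}$)
$h = 3 \sqrt{3647}$ ($h = \sqrt{24822 + \left(-9\right) \left(-7\right) \left(1 + 2 \left(\left(-9\right) \left(-7\right)\right)\right)} = \sqrt{24822 + 63 \left(1 + 2 \cdot 63\right)} = \sqrt{24822 + 63 \left(1 + 126\right)} = \sqrt{24822 + 63 \cdot 127} = \sqrt{24822 + 8001} = \sqrt{32823} = 3 \sqrt{3647} \approx 181.17$)
$a{\left(149,-164 \right)} + h = - \frac{7}{-164} + 3 \sqrt{3647} = \left(-7\right) \left(- \frac{1}{164}\right) + 3 \sqrt{3647} = \frac{7}{164} + 3 \sqrt{3647}$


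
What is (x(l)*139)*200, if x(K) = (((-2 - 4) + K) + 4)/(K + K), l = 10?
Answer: 11120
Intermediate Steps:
x(K) = (-2 + K)/(2*K) (x(K) = ((-6 + K) + 4)/((2*K)) = (-2 + K)*(1/(2*K)) = (-2 + K)/(2*K))
(x(l)*139)*200 = (((½)*(-2 + 10)/10)*139)*200 = (((½)*(⅒)*8)*139)*200 = ((⅖)*139)*200 = (278/5)*200 = 11120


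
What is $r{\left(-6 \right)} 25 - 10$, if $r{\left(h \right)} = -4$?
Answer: $-110$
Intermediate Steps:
$r{\left(-6 \right)} 25 - 10 = \left(-4\right) 25 - 10 = -100 - 10 = -110$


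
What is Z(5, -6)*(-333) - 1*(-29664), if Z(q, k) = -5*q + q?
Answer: 36324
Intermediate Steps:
Z(q, k) = -4*q
Z(5, -6)*(-333) - 1*(-29664) = -4*5*(-333) - 1*(-29664) = -20*(-333) + 29664 = 6660 + 29664 = 36324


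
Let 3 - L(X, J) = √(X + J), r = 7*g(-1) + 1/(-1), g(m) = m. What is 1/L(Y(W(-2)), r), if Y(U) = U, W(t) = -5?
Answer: 3/22 + I*√13/22 ≈ 0.13636 + 0.16389*I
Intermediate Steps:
r = -8 (r = 7*(-1) + 1/(-1) = -7 - 1 = -8)
L(X, J) = 3 - √(J + X) (L(X, J) = 3 - √(X + J) = 3 - √(J + X))
1/L(Y(W(-2)), r) = 1/(3 - √(-8 - 5)) = 1/(3 - √(-13)) = 1/(3 - I*√13)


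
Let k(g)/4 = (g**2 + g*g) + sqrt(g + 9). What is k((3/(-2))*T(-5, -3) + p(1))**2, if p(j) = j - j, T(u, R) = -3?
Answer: 26460 + 1944*sqrt(6) ≈ 31222.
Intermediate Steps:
p(j) = 0
k(g) = 4*sqrt(9 + g) + 8*g**2 (k(g) = 4*((g**2 + g*g) + sqrt(g + 9)) = 4*((g**2 + g**2) + sqrt(9 + g)) = 4*(2*g**2 + sqrt(9 + g)) = 4*(sqrt(9 + g) + 2*g**2) = 4*sqrt(9 + g) + 8*g**2)
k((3/(-2))*T(-5, -3) + p(1))**2 = (4*sqrt(9 + ((3/(-2))*(-3) + 0)) + 8*((3/(-2))*(-3) + 0)**2)**2 = (4*sqrt(9 + ((3*(-1/2))*(-3) + 0)) + 8*((3*(-1/2))*(-3) + 0)**2)**2 = (4*sqrt(9 + (-3/2*(-3) + 0)) + 8*(-3/2*(-3) + 0)**2)**2 = (4*sqrt(9 + (9/2 + 0)) + 8*(9/2 + 0)**2)**2 = (4*sqrt(9 + 9/2) + 8*(9/2)**2)**2 = (4*sqrt(27/2) + 8*(81/4))**2 = (4*(3*sqrt(6)/2) + 162)**2 = (6*sqrt(6) + 162)**2 = (162 + 6*sqrt(6))**2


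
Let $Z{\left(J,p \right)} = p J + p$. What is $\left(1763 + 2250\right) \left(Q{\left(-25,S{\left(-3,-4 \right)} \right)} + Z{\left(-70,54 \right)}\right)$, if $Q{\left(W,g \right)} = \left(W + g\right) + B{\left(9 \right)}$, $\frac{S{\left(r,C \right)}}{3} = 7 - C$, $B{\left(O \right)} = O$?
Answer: $-14884217$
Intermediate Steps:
$S{\left(r,C \right)} = 21 - 3 C$ ($S{\left(r,C \right)} = 3 \left(7 - C\right) = 21 - 3 C$)
$Z{\left(J,p \right)} = p + J p$ ($Z{\left(J,p \right)} = J p + p = p + J p$)
$Q{\left(W,g \right)} = 9 + W + g$ ($Q{\left(W,g \right)} = \left(W + g\right) + 9 = 9 + W + g$)
$\left(1763 + 2250\right) \left(Q{\left(-25,S{\left(-3,-4 \right)} \right)} + Z{\left(-70,54 \right)}\right) = \left(1763 + 2250\right) \left(\left(9 - 25 + \left(21 - -12\right)\right) + 54 \left(1 - 70\right)\right) = 4013 \left(\left(9 - 25 + \left(21 + 12\right)\right) + 54 \left(-69\right)\right) = 4013 \left(\left(9 - 25 + 33\right) - 3726\right) = 4013 \left(17 - 3726\right) = 4013 \left(-3709\right) = -14884217$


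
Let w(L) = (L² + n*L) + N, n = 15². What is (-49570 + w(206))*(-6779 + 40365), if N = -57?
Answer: 1315194174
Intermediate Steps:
n = 225
w(L) = -57 + L² + 225*L (w(L) = (L² + 225*L) - 57 = -57 + L² + 225*L)
(-49570 + w(206))*(-6779 + 40365) = (-49570 + (-57 + 206² + 225*206))*(-6779 + 40365) = (-49570 + (-57 + 42436 + 46350))*33586 = (-49570 + 88729)*33586 = 39159*33586 = 1315194174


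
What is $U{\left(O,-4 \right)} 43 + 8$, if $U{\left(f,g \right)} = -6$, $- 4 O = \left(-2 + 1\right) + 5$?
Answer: $-250$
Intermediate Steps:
$O = -1$ ($O = - \frac{\left(-2 + 1\right) + 5}{4} = - \frac{-1 + 5}{4} = \left(- \frac{1}{4}\right) 4 = -1$)
$U{\left(O,-4 \right)} 43 + 8 = \left(-6\right) 43 + 8 = -258 + 8 = -250$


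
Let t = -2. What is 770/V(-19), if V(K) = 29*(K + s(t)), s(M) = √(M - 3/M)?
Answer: -29260/20967 - 770*I*√2/20967 ≈ -1.3955 - 0.051936*I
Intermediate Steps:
V(K) = 29*K + 29*I*√2/2 (V(K) = 29*(K + √(-2 - 3/(-2))) = 29*(K + √(-2 - 3*(-½))) = 29*(K + √(-2 + 3/2)) = 29*(K + √(-½)) = 29*(K + I*√2/2) = 29*K + 29*I*√2/2)
770/V(-19) = 770/(29*(-19) + 29*I*√2/2) = 770/(-551 + 29*I*√2/2)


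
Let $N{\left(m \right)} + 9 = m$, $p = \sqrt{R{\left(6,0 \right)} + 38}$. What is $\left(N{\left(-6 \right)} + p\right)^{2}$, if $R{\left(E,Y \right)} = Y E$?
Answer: $\left(15 - \sqrt{38}\right)^{2} \approx 78.068$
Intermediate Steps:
$R{\left(E,Y \right)} = E Y$
$p = \sqrt{38}$ ($p = \sqrt{6 \cdot 0 + 38} = \sqrt{0 + 38} = \sqrt{38} \approx 6.1644$)
$N{\left(m \right)} = -9 + m$
$\left(N{\left(-6 \right)} + p\right)^{2} = \left(\left(-9 - 6\right) + \sqrt{38}\right)^{2} = \left(-15 + \sqrt{38}\right)^{2}$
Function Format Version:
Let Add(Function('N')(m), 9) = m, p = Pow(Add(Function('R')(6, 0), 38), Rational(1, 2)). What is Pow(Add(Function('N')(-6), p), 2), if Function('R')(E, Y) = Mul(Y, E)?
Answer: Pow(Add(15, Mul(-1, Pow(38, Rational(1, 2)))), 2) ≈ 78.068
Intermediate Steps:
Function('R')(E, Y) = Mul(E, Y)
p = Pow(38, Rational(1, 2)) (p = Pow(Add(Mul(6, 0), 38), Rational(1, 2)) = Pow(Add(0, 38), Rational(1, 2)) = Pow(38, Rational(1, 2)) ≈ 6.1644)
Function('N')(m) = Add(-9, m)
Pow(Add(Function('N')(-6), p), 2) = Pow(Add(Add(-9, -6), Pow(38, Rational(1, 2))), 2) = Pow(Add(-15, Pow(38, Rational(1, 2))), 2)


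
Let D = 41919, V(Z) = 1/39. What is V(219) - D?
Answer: -1634840/39 ≈ -41919.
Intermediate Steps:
V(Z) = 1/39
V(219) - D = 1/39 - 1*41919 = 1/39 - 41919 = -1634840/39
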